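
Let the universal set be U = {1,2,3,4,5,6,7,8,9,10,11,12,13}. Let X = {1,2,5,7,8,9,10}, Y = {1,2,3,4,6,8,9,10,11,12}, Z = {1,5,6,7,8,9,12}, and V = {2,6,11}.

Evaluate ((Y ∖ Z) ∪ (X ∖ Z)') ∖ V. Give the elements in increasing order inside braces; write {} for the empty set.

{1,3,4,5,7,8,9,10,12,13}

Y ∖ Z = {2,3,4,10,11}
X ∖ Z = {2,10}
(X ∖ Z)' = {1,3,4,5,6,7,8,9,11,12,13}
(Y ∖ Z) ∪ (X ∖ Z)' = {1,2,3,4,5,6,7,8,9,10,11,12,13}
((Y ∖ Z) ∪ (X ∖ Z)') ∖ V = {1,3,4,5,7,8,9,10,12,13}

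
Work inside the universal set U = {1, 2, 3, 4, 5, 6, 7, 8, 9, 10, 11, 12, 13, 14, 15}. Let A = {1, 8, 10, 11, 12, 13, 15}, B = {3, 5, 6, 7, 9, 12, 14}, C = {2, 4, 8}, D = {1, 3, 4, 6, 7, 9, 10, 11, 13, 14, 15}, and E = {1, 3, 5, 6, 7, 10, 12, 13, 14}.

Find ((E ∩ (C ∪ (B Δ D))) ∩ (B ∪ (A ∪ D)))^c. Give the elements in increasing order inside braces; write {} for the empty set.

{2, 3, 4, 6, 7, 8, 9, 11, 14, 15}

B Δ D = {1, 4, 5, 10, 11, 12, 13, 15}
C ∪ (B Δ D) = {1, 2, 4, 5, 8, 10, 11, 12, 13, 15}
E ∩ (C ∪ (B Δ D)) = {1, 5, 10, 12, 13}
A ∪ D = {1, 3, 4, 6, 7, 8, 9, 10, 11, 12, 13, 14, 15}
B ∪ (A ∪ D) = {1, 3, 4, 5, 6, 7, 8, 9, 10, 11, 12, 13, 14, 15}
(E ∩ (C ∪ (B Δ D))) ∩ (B ∪ (A ∪ D)) = {1, 5, 10, 12, 13}
((E ∩ (C ∪ (B Δ D))) ∩ (B ∪ (A ∪ D)))^c = {2, 3, 4, 6, 7, 8, 9, 11, 14, 15}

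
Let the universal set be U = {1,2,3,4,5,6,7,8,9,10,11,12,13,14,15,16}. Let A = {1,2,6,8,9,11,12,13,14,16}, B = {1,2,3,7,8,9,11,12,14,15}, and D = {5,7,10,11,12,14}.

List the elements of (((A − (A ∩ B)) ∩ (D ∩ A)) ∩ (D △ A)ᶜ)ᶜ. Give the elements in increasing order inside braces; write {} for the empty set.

{1,2,3,4,5,6,7,8,9,10,11,12,13,14,15,16}

A ∩ B = {1,2,8,9,11,12,14}
A − (A ∩ B) = {6,13,16}
D ∩ A = {11,12,14}
(A − (A ∩ B)) ∩ (D ∩ A) = {}
D △ A = {1,2,5,6,7,8,9,10,13,16}
(D △ A)ᶜ = {3,4,11,12,14,15}
((A − (A ∩ B)) ∩ (D ∩ A)) ∩ (D △ A)ᶜ = {}
(((A − (A ∩ B)) ∩ (D ∩ A)) ∩ (D △ A)ᶜ)ᶜ = {1,2,3,4,5,6,7,8,9,10,11,12,13,14,15,16}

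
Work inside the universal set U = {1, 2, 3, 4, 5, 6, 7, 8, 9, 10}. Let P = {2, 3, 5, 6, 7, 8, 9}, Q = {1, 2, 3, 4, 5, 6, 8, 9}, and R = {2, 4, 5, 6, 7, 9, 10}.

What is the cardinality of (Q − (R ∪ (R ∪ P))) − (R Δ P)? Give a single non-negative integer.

R ∪ P = {2, 3, 4, 5, 6, 7, 8, 9, 10}
R ∪ (R ∪ P) = {2, 3, 4, 5, 6, 7, 8, 9, 10}
Q − (R ∪ (R ∪ P)) = {1}
R Δ P = {3, 4, 8, 10}
(Q − (R ∪ (R ∪ P))) − (R Δ P) = {1}
|(Q − (R ∪ (R ∪ P))) − (R Δ P)| = 1

1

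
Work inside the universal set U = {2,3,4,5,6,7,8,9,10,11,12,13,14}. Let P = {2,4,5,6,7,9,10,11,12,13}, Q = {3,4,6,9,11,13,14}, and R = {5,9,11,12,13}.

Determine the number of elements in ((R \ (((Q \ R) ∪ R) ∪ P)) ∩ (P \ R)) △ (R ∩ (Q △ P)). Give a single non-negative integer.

2

Q \ R = {3,4,6,14}
(Q \ R) ∪ R = {3,4,5,6,9,11,12,13,14}
((Q \ R) ∪ R) ∪ P = {2,3,4,5,6,7,9,10,11,12,13,14}
R \ (((Q \ R) ∪ R) ∪ P) = {}
P \ R = {2,4,6,7,10}
(R \ (((Q \ R) ∪ R) ∪ P)) ∩ (P \ R) = {}
Q △ P = {2,3,5,7,10,12,14}
R ∩ (Q △ P) = {5,12}
((R \ (((Q \ R) ∪ R) ∪ P)) ∩ (P \ R)) △ (R ∩ (Q △ P)) = {5,12}
|((R \ (((Q \ R) ∪ R) ∪ P)) ∩ (P \ R)) △ (R ∩ (Q △ P))| = 2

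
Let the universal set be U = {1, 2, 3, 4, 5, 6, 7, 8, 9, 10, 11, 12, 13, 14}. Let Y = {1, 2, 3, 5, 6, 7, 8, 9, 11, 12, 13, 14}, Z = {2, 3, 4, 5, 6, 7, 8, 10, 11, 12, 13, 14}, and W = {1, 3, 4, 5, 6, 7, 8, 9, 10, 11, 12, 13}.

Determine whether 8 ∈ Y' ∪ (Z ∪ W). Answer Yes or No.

Yes

8 ∈ Y, so 8 ∉ Y'
8 ∈ Z and 8 ∈ W, so 8 ∈ Z ∪ W
8 ∉ Y' and 8 ∈ (Z ∪ W), so 8 ∈ Y' ∪ (Z ∪ W)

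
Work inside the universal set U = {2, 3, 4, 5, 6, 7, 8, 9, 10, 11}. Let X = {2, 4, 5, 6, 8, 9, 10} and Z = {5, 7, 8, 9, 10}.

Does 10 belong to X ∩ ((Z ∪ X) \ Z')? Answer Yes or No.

Yes

10 ∈ Z and 10 ∈ X, so 10 ∈ Z ∪ X
10 ∈ Z, so 10 ∉ Z'
10 ∈ (Z ∪ X) and 10 ∉ Z', so 10 ∈ (Z ∪ X) \ Z'
10 ∈ X and 10 ∈ ((Z ∪ X) \ Z'), so 10 ∈ X ∩ ((Z ∪ X) \ Z')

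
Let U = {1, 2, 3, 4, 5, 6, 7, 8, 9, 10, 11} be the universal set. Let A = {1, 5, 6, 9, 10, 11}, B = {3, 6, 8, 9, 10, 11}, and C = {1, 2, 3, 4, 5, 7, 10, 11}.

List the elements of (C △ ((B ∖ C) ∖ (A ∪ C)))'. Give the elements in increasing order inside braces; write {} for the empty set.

{6, 9}

B ∖ C = {6, 8, 9}
A ∪ C = {1, 2, 3, 4, 5, 6, 7, 9, 10, 11}
(B ∖ C) ∖ (A ∪ C) = {8}
C △ ((B ∖ C) ∖ (A ∪ C)) = {1, 2, 3, 4, 5, 7, 8, 10, 11}
(C △ ((B ∖ C) ∖ (A ∪ C)))' = {6, 9}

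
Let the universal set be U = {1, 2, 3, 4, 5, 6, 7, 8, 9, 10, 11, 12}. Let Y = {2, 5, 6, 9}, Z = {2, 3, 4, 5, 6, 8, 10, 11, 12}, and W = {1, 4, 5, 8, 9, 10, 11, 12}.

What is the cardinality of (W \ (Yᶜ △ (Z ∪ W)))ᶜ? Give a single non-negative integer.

6

Yᶜ = {1, 3, 4, 7, 8, 10, 11, 12}
Z ∪ W = {1, 2, 3, 4, 5, 6, 8, 9, 10, 11, 12}
Yᶜ △ (Z ∪ W) = {2, 5, 6, 7, 9}
W \ (Yᶜ △ (Z ∪ W)) = {1, 4, 8, 10, 11, 12}
(W \ (Yᶜ △ (Z ∪ W)))ᶜ = {2, 3, 5, 6, 7, 9}
|(W \ (Yᶜ △ (Z ∪ W)))ᶜ| = 6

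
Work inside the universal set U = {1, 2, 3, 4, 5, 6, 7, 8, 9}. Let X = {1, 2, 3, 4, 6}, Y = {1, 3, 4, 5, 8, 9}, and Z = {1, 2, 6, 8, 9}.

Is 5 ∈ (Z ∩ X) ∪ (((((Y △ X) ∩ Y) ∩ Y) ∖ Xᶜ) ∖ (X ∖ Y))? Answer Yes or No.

No

5 ∉ Z and 5 ∉ X, so 5 ∉ Z ∩ X
5 ∈ Y and 5 ∉ X, so 5 ∈ Y △ X
5 ∈ (Y △ X) and 5 ∈ Y, so 5 ∈ (Y △ X) ∩ Y
5 ∈ ((Y △ X) ∩ Y) and 5 ∈ Y, so 5 ∈ ((Y △ X) ∩ Y) ∩ Y
5 ∉ X, so 5 ∈ Xᶜ
5 ∈ (((Y △ X) ∩ Y) ∩ Y) and 5 ∈ Xᶜ, so 5 ∉ (((Y △ X) ∩ Y) ∩ Y) ∖ Xᶜ
5 ∉ X and 5 ∈ Y, so 5 ∉ X ∖ Y
5 ∉ ((((Y △ X) ∩ Y) ∩ Y) ∖ Xᶜ) and 5 ∉ (X ∖ Y), so 5 ∉ ((((Y △ X) ∩ Y) ∩ Y) ∖ Xᶜ) ∖ (X ∖ Y)
5 ∉ (Z ∩ X) and 5 ∉ (((((Y △ X) ∩ Y) ∩ Y) ∖ Xᶜ) ∖ (X ∖ Y)), so 5 ∉ (Z ∩ X) ∪ (((((Y △ X) ∩ Y) ∩ Y) ∖ Xᶜ) ∖ (X ∖ Y))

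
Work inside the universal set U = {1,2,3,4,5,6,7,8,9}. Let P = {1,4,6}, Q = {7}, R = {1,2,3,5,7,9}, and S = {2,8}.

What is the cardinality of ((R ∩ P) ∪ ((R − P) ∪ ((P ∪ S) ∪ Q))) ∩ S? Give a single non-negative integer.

2

R ∩ P = {1}
R − P = {2,3,5,7,9}
P ∪ S = {1,2,4,6,8}
(P ∪ S) ∪ Q = {1,2,4,6,7,8}
(R − P) ∪ ((P ∪ S) ∪ Q) = {1,2,3,4,5,6,7,8,9}
(R ∩ P) ∪ ((R − P) ∪ ((P ∪ S) ∪ Q)) = {1,2,3,4,5,6,7,8,9}
((R ∩ P) ∪ ((R − P) ∪ ((P ∪ S) ∪ Q))) ∩ S = {2,8}
|((R ∩ P) ∪ ((R − P) ∪ ((P ∪ S) ∪ Q))) ∩ S| = 2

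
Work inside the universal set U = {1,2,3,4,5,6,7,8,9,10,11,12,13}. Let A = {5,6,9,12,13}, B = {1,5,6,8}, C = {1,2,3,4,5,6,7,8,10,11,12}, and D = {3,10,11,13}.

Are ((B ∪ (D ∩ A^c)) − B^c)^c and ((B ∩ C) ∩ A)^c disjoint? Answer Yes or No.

A^c = {1,2,3,4,7,8,10,11}
D ∩ A^c = {3,10,11}
B ∪ (D ∩ A^c) = {1,3,5,6,8,10,11}
B^c = {2,3,4,7,9,10,11,12,13}
(B ∪ (D ∩ A^c)) − B^c = {1,5,6,8}
((B ∪ (D ∩ A^c)) − B^c)^c = {2,3,4,7,9,10,11,12,13}
B ∩ C = {1,5,6,8}
(B ∩ C) ∩ A = {5,6}
((B ∩ C) ∩ A)^c = {1,2,3,4,7,8,9,10,11,12,13}
2 lies in both, so they are not disjoint.

No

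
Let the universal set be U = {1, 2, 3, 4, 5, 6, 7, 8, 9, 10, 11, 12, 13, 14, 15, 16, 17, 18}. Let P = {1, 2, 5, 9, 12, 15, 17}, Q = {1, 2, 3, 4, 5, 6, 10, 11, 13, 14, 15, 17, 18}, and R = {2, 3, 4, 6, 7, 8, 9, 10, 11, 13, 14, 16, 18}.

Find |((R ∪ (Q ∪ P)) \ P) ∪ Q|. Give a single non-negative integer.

Q ∪ P = {1, 2, 3, 4, 5, 6, 9, 10, 11, 12, 13, 14, 15, 17, 18}
R ∪ (Q ∪ P) = {1, 2, 3, 4, 5, 6, 7, 8, 9, 10, 11, 12, 13, 14, 15, 16, 17, 18}
(R ∪ (Q ∪ P)) \ P = {3, 4, 6, 7, 8, 10, 11, 13, 14, 16, 18}
((R ∪ (Q ∪ P)) \ P) ∪ Q = {1, 2, 3, 4, 5, 6, 7, 8, 10, 11, 13, 14, 15, 16, 17, 18}
|((R ∪ (Q ∪ P)) \ P) ∪ Q| = 16

16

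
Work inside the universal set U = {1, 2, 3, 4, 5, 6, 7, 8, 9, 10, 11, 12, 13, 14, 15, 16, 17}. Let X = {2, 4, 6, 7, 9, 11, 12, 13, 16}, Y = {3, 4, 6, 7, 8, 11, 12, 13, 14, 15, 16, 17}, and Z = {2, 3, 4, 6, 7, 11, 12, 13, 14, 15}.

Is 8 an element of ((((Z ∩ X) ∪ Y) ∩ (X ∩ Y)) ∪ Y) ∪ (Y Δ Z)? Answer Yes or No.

8 ∉ Z and 8 ∉ X, so 8 ∉ Z ∩ X
8 ∉ (Z ∩ X) and 8 ∈ Y, so 8 ∈ (Z ∩ X) ∪ Y
8 ∉ X and 8 ∈ Y, so 8 ∉ X ∩ Y
8 ∈ ((Z ∩ X) ∪ Y) and 8 ∉ (X ∩ Y), so 8 ∉ ((Z ∩ X) ∪ Y) ∩ (X ∩ Y)
8 ∉ (((Z ∩ X) ∪ Y) ∩ (X ∩ Y)) and 8 ∈ Y, so 8 ∈ (((Z ∩ X) ∪ Y) ∩ (X ∩ Y)) ∪ Y
8 ∈ Y and 8 ∉ Z, so 8 ∈ Y Δ Z
8 ∈ ((((Z ∩ X) ∪ Y) ∩ (X ∩ Y)) ∪ Y) and 8 ∈ (Y Δ Z), so 8 ∈ ((((Z ∩ X) ∪ Y) ∩ (X ∩ Y)) ∪ Y) ∪ (Y Δ Z)

Yes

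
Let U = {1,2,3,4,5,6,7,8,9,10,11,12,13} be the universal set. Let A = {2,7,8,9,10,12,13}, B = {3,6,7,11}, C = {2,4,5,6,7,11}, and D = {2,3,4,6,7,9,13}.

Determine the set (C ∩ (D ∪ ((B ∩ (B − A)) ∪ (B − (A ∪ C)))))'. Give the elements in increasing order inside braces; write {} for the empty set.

{1,3,5,8,9,10,12,13}

B − A = {3,6,11}
B ∩ (B − A) = {3,6,11}
A ∪ C = {2,4,5,6,7,8,9,10,11,12,13}
B − (A ∪ C) = {3}
(B ∩ (B − A)) ∪ (B − (A ∪ C)) = {3,6,11}
D ∪ ((B ∩ (B − A)) ∪ (B − (A ∪ C))) = {2,3,4,6,7,9,11,13}
C ∩ (D ∪ ((B ∩ (B − A)) ∪ (B − (A ∪ C)))) = {2,4,6,7,11}
(C ∩ (D ∪ ((B ∩ (B − A)) ∪ (B − (A ∪ C)))))' = {1,3,5,8,9,10,12,13}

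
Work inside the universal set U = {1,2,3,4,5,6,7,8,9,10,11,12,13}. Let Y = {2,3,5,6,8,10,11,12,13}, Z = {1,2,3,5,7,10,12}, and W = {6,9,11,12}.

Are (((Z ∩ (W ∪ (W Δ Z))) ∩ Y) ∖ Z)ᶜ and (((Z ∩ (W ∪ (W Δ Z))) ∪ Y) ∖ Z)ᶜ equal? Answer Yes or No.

No

W Δ Z = {1,2,3,5,6,7,9,10,11}
W ∪ (W Δ Z) = {1,2,3,5,6,7,9,10,11,12}
Z ∩ (W ∪ (W Δ Z)) = {1,2,3,5,7,10,12}
(Z ∩ (W ∪ (W Δ Z))) ∩ Y = {2,3,5,10,12}
((Z ∩ (W ∪ (W Δ Z))) ∩ Y) ∖ Z = {}
(((Z ∩ (W ∪ (W Δ Z))) ∩ Y) ∖ Z)ᶜ = {1,2,3,4,5,6,7,8,9,10,11,12,13}
(Z ∩ (W ∪ (W Δ Z))) ∪ Y = {1,2,3,5,6,7,8,10,11,12,13}
((Z ∩ (W ∪ (W Δ Z))) ∪ Y) ∖ Z = {6,8,11,13}
(((Z ∩ (W ∪ (W Δ Z))) ∪ Y) ∖ Z)ᶜ = {1,2,3,4,5,7,9,10,12}
6 ∈ (((Z ∩ (W ∪ (W Δ Z))) ∩ Y) ∖ Z)ᶜ but 6 ∉ (((Z ∩ (W ∪ (W Δ Z))) ∪ Y) ∖ Z)ᶜ, so they differ.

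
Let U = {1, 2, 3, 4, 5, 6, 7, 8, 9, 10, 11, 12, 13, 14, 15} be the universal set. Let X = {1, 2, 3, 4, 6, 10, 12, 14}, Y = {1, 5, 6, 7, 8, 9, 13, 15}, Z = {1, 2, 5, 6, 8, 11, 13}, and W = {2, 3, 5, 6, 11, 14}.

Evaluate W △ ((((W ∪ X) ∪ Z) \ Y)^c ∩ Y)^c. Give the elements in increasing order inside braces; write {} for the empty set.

{4, 5, 6, 10, 12}

W ∪ X = {1, 2, 3, 4, 5, 6, 10, 11, 12, 14}
(W ∪ X) ∪ Z = {1, 2, 3, 4, 5, 6, 8, 10, 11, 12, 13, 14}
((W ∪ X) ∪ Z) \ Y = {2, 3, 4, 10, 11, 12, 14}
(((W ∪ X) ∪ Z) \ Y)^c = {1, 5, 6, 7, 8, 9, 13, 15}
(((W ∪ X) ∪ Z) \ Y)^c ∩ Y = {1, 5, 6, 7, 8, 9, 13, 15}
((((W ∪ X) ∪ Z) \ Y)^c ∩ Y)^c = {2, 3, 4, 10, 11, 12, 14}
W △ ((((W ∪ X) ∪ Z) \ Y)^c ∩ Y)^c = {4, 5, 6, 10, 12}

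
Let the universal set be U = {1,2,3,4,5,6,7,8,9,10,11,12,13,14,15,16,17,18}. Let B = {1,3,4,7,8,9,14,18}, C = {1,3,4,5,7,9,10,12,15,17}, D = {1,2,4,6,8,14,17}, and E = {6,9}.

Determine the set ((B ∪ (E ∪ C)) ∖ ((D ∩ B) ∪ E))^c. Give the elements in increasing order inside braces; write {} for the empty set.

E ∪ C = {1,3,4,5,6,7,9,10,12,15,17}
B ∪ (E ∪ C) = {1,3,4,5,6,7,8,9,10,12,14,15,17,18}
D ∩ B = {1,4,8,14}
(D ∩ B) ∪ E = {1,4,6,8,9,14}
(B ∪ (E ∪ C)) ∖ ((D ∩ B) ∪ E) = {3,5,7,10,12,15,17,18}
((B ∪ (E ∪ C)) ∖ ((D ∩ B) ∪ E))^c = {1,2,4,6,8,9,11,13,14,16}

{1,2,4,6,8,9,11,13,14,16}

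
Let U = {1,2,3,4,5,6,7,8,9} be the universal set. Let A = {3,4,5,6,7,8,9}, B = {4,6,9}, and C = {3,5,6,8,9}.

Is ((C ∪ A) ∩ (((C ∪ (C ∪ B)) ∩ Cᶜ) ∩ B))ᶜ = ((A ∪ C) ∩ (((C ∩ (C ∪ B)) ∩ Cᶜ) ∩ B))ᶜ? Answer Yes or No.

No

C ∪ A = {3,4,5,6,7,8,9}
C ∪ B = {3,4,5,6,8,9}
C ∪ (C ∪ B) = {3,4,5,6,8,9}
Cᶜ = {1,2,4,7}
(C ∪ (C ∪ B)) ∩ Cᶜ = {4}
((C ∪ (C ∪ B)) ∩ Cᶜ) ∩ B = {4}
(C ∪ A) ∩ (((C ∪ (C ∪ B)) ∩ Cᶜ) ∩ B) = {4}
((C ∪ A) ∩ (((C ∪ (C ∪ B)) ∩ Cᶜ) ∩ B))ᶜ = {1,2,3,5,6,7,8,9}
A ∪ C = {3,4,5,6,7,8,9}
C ∩ (C ∪ B) = {3,5,6,8,9}
(C ∩ (C ∪ B)) ∩ Cᶜ = {}
((C ∩ (C ∪ B)) ∩ Cᶜ) ∩ B = {}
(A ∪ C) ∩ (((C ∩ (C ∪ B)) ∩ Cᶜ) ∩ B) = {}
((A ∪ C) ∩ (((C ∩ (C ∪ B)) ∩ Cᶜ) ∩ B))ᶜ = {1,2,3,4,5,6,7,8,9}
4 ∈ ((A ∪ C) ∩ (((C ∩ (C ∪ B)) ∩ Cᶜ) ∩ B))ᶜ but 4 ∉ ((C ∪ A) ∩ (((C ∪ (C ∪ B)) ∩ Cᶜ) ∩ B))ᶜ, so they differ.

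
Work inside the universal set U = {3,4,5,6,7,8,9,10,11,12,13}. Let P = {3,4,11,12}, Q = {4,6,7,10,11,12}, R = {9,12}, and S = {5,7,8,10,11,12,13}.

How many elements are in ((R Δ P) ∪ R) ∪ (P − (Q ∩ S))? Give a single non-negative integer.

5

R Δ P = {3,4,9,11}
(R Δ P) ∪ R = {3,4,9,11,12}
Q ∩ S = {7,10,11,12}
P − (Q ∩ S) = {3,4}
((R Δ P) ∪ R) ∪ (P − (Q ∩ S)) = {3,4,9,11,12}
|((R Δ P) ∪ R) ∪ (P − (Q ∩ S))| = 5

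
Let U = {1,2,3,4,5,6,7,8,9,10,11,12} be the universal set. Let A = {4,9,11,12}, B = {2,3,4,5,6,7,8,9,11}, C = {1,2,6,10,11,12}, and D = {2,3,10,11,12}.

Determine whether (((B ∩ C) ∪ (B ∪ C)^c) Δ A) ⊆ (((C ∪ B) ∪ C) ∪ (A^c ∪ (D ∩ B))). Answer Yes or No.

Yes

B ∩ C = {2,6,11}
B ∪ C = {1,2,3,4,5,6,7,8,9,10,11,12}
(B ∪ C)^c = {}
(B ∩ C) ∪ (B ∪ C)^c = {2,6,11}
((B ∩ C) ∪ (B ∪ C)^c) Δ A = {2,4,6,9,12}
C ∪ B = {1,2,3,4,5,6,7,8,9,10,11,12}
(C ∪ B) ∪ C = {1,2,3,4,5,6,7,8,9,10,11,12}
A^c = {1,2,3,5,6,7,8,10}
D ∩ B = {2,3,11}
A^c ∪ (D ∩ B) = {1,2,3,5,6,7,8,10,11}
((C ∪ B) ∪ C) ∪ (A^c ∪ (D ∩ B)) = {1,2,3,4,5,6,7,8,9,10,11,12}
Every element of {2,4,6,9,12} is in {1,2,3,4,5,6,7,8,9,10,11,12}, so ((B ∩ C) ∪ (B ∪ C)^c) Δ A ⊆ ((C ∪ B) ∪ C) ∪ (A^c ∪ (D ∩ B)).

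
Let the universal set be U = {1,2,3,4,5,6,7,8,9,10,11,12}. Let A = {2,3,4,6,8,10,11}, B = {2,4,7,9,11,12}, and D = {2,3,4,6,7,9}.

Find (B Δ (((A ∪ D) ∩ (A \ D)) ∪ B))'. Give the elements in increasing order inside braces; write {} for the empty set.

A ∪ D = {2,3,4,6,7,8,9,10,11}
A \ D = {8,10,11}
(A ∪ D) ∩ (A \ D) = {8,10,11}
((A ∪ D) ∩ (A \ D)) ∪ B = {2,4,7,8,9,10,11,12}
B Δ (((A ∪ D) ∩ (A \ D)) ∪ B) = {8,10}
(B Δ (((A ∪ D) ∩ (A \ D)) ∪ B))' = {1,2,3,4,5,6,7,9,11,12}

{1,2,3,4,5,6,7,9,11,12}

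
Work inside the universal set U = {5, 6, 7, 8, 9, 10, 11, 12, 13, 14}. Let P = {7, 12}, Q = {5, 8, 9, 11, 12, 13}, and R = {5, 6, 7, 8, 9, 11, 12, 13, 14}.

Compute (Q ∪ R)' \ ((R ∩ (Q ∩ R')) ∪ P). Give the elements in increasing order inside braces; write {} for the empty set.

{10}

Q ∪ R = {5, 6, 7, 8, 9, 11, 12, 13, 14}
(Q ∪ R)' = {10}
R' = {10}
Q ∩ R' = {}
R ∩ (Q ∩ R') = {}
(R ∩ (Q ∩ R')) ∪ P = {7, 12}
(Q ∪ R)' \ ((R ∩ (Q ∩ R')) ∪ P) = {10}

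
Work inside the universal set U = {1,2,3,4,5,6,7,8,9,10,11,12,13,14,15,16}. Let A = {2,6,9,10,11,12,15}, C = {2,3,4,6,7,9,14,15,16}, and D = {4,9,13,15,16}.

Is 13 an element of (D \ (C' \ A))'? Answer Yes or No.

13 ∉ C, so 13 ∈ C'
13 ∈ C' and 13 ∉ A, so 13 ∈ C' \ A
13 ∈ D and 13 ∈ (C' \ A), so 13 ∉ D \ (C' \ A)
13 ∈ (D \ (C' \ A))' since 13 ∉ (D \ (C' \ A))

Yes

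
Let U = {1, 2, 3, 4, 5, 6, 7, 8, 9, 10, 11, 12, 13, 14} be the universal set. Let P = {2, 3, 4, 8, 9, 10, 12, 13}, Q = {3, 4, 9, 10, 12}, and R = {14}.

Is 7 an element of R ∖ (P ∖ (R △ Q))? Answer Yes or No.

7 ∉ R and 7 ∉ Q, so 7 ∉ R △ Q
7 ∉ P and 7 ∉ (R △ Q), so 7 ∉ P ∖ (R △ Q)
7 ∉ R and 7 ∉ (P ∖ (R △ Q)), so 7 ∉ R ∖ (P ∖ (R △ Q))

No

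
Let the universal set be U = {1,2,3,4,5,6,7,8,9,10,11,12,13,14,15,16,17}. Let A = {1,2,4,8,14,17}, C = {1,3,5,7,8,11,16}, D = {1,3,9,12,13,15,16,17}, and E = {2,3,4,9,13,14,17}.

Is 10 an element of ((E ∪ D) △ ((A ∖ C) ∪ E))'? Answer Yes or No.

Yes

10 ∉ E and 10 ∉ D, so 10 ∉ E ∪ D
10 ∉ A and 10 ∉ C, so 10 ∉ A ∖ C
10 ∉ (A ∖ C) and 10 ∉ E, so 10 ∉ (A ∖ C) ∪ E
10 ∉ (E ∪ D) and 10 ∉ ((A ∖ C) ∪ E), so 10 ∉ (E ∪ D) △ ((A ∖ C) ∪ E)
10 ∈ ((E ∪ D) △ ((A ∖ C) ∪ E))' since 10 ∉ ((E ∪ D) △ ((A ∖ C) ∪ E))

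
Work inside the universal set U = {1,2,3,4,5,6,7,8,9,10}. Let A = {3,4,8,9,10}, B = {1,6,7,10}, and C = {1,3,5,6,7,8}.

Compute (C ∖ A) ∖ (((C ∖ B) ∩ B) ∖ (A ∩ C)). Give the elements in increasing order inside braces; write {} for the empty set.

C ∖ A = {1,5,6,7}
C ∖ B = {3,5,8}
(C ∖ B) ∩ B = {}
A ∩ C = {3,8}
((C ∖ B) ∩ B) ∖ (A ∩ C) = {}
(C ∖ A) ∖ (((C ∖ B) ∩ B) ∖ (A ∩ C)) = {1,5,6,7}

{1,5,6,7}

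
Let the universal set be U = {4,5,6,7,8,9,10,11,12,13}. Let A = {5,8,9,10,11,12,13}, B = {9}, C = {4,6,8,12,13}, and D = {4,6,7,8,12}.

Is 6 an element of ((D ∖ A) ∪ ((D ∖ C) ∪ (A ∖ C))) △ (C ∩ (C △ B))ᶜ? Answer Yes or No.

Yes

6 ∈ D and 6 ∉ A, so 6 ∈ D ∖ A
6 ∈ D and 6 ∈ C, so 6 ∉ D ∖ C
6 ∉ A and 6 ∈ C, so 6 ∉ A ∖ C
6 ∉ (D ∖ C) and 6 ∉ (A ∖ C), so 6 ∉ (D ∖ C) ∪ (A ∖ C)
6 ∈ (D ∖ A) and 6 ∉ ((D ∖ C) ∪ (A ∖ C)), so 6 ∈ (D ∖ A) ∪ ((D ∖ C) ∪ (A ∖ C))
6 ∈ C and 6 ∉ B, so 6 ∈ C △ B
6 ∈ C and 6 ∈ (C △ B), so 6 ∈ C ∩ (C △ B)
6 ∉ (C ∩ (C △ B))ᶜ since 6 ∈ (C ∩ (C △ B))
6 ∈ ((D ∖ A) ∪ ((D ∖ C) ∪ (A ∖ C))) and 6 ∉ (C ∩ (C △ B))ᶜ, so 6 ∈ ((D ∖ A) ∪ ((D ∖ C) ∪ (A ∖ C))) △ (C ∩ (C △ B))ᶜ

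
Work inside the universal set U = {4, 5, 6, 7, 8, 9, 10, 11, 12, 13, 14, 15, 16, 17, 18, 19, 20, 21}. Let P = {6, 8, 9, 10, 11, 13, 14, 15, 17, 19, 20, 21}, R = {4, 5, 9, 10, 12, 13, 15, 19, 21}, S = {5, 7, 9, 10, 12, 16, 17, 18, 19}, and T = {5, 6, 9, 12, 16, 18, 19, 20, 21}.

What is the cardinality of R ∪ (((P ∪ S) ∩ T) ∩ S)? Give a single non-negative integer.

11

P ∪ S = {5, 6, 7, 8, 9, 10, 11, 12, 13, 14, 15, 16, 17, 18, 19, 20, 21}
(P ∪ S) ∩ T = {5, 6, 9, 12, 16, 18, 19, 20, 21}
((P ∪ S) ∩ T) ∩ S = {5, 9, 12, 16, 18, 19}
R ∪ (((P ∪ S) ∩ T) ∩ S) = {4, 5, 9, 10, 12, 13, 15, 16, 18, 19, 21}
|R ∪ (((P ∪ S) ∩ T) ∩ S)| = 11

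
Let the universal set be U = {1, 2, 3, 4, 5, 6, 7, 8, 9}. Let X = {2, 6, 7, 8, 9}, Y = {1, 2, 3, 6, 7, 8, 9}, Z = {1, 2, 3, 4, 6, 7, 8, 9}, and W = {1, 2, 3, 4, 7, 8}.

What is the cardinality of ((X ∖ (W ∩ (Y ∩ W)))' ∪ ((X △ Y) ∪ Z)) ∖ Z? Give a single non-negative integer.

Y ∩ W = {1, 2, 3, 7, 8}
W ∩ (Y ∩ W) = {1, 2, 3, 7, 8}
X ∖ (W ∩ (Y ∩ W)) = {6, 9}
(X ∖ (W ∩ (Y ∩ W)))' = {1, 2, 3, 4, 5, 7, 8}
X △ Y = {1, 3}
(X △ Y) ∪ Z = {1, 2, 3, 4, 6, 7, 8, 9}
(X ∖ (W ∩ (Y ∩ W)))' ∪ ((X △ Y) ∪ Z) = {1, 2, 3, 4, 5, 6, 7, 8, 9}
((X ∖ (W ∩ (Y ∩ W)))' ∪ ((X △ Y) ∪ Z)) ∖ Z = {5}
|((X ∖ (W ∩ (Y ∩ W)))' ∪ ((X △ Y) ∪ Z)) ∖ Z| = 1

1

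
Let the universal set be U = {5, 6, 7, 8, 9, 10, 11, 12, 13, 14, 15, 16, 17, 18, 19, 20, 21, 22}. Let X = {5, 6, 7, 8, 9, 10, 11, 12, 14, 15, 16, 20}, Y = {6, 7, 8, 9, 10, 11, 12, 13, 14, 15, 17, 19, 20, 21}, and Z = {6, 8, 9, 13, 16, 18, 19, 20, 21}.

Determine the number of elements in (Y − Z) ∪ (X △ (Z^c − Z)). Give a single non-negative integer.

Y − Z = {7, 10, 11, 12, 14, 15, 17}
Z^c = {5, 7, 10, 11, 12, 14, 15, 17, 22}
Z^c − Z = {5, 7, 10, 11, 12, 14, 15, 17, 22}
X △ (Z^c − Z) = {6, 8, 9, 16, 17, 20, 22}
(Y − Z) ∪ (X △ (Z^c − Z)) = {6, 7, 8, 9, 10, 11, 12, 14, 15, 16, 17, 20, 22}
|(Y − Z) ∪ (X △ (Z^c − Z))| = 13

13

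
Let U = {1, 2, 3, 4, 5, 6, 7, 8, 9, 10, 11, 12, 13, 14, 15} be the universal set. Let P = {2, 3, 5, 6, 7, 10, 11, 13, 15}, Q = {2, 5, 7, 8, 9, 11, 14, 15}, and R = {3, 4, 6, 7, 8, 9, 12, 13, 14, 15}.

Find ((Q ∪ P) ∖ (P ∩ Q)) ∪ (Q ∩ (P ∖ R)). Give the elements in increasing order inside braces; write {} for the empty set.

{2, 3, 5, 6, 8, 9, 10, 11, 13, 14}

Q ∪ P = {2, 3, 5, 6, 7, 8, 9, 10, 11, 13, 14, 15}
P ∩ Q = {2, 5, 7, 11, 15}
(Q ∪ P) ∖ (P ∩ Q) = {3, 6, 8, 9, 10, 13, 14}
P ∖ R = {2, 5, 10, 11}
Q ∩ (P ∖ R) = {2, 5, 11}
((Q ∪ P) ∖ (P ∩ Q)) ∪ (Q ∩ (P ∖ R)) = {2, 3, 5, 6, 8, 9, 10, 11, 13, 14}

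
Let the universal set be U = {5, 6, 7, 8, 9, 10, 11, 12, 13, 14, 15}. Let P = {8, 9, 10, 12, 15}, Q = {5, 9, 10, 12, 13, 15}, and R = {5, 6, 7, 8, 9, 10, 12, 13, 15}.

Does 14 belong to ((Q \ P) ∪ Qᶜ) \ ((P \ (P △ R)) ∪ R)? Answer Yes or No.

Yes

14 ∉ Q and 14 ∉ P, so 14 ∉ Q \ P
14 ∉ Q, so 14 ∈ Qᶜ
14 ∉ (Q \ P) and 14 ∈ Qᶜ, so 14 ∈ (Q \ P) ∪ Qᶜ
14 ∉ P and 14 ∉ R, so 14 ∉ P △ R
14 ∉ P and 14 ∉ (P △ R), so 14 ∉ P \ (P △ R)
14 ∉ (P \ (P △ R)) and 14 ∉ R, so 14 ∉ (P \ (P △ R)) ∪ R
14 ∈ ((Q \ P) ∪ Qᶜ) and 14 ∉ ((P \ (P △ R)) ∪ R), so 14 ∈ ((Q \ P) ∪ Qᶜ) \ ((P \ (P △ R)) ∪ R)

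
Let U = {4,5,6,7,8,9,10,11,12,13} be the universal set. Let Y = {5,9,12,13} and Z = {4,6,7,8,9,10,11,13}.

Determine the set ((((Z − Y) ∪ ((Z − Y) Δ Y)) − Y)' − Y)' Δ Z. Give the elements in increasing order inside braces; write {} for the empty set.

{5,12}

Z − Y = {4,6,7,8,10,11}
(Z − Y) Δ Y = {4,5,6,7,8,9,10,11,12,13}
(Z − Y) ∪ ((Z − Y) Δ Y) = {4,5,6,7,8,9,10,11,12,13}
((Z − Y) ∪ ((Z − Y) Δ Y)) − Y = {4,6,7,8,10,11}
(((Z − Y) ∪ ((Z − Y) Δ Y)) − Y)' = {5,9,12,13}
(((Z − Y) ∪ ((Z − Y) Δ Y)) − Y)' − Y = {}
((((Z − Y) ∪ ((Z − Y) Δ Y)) − Y)' − Y)' = {4,5,6,7,8,9,10,11,12,13}
((((Z − Y) ∪ ((Z − Y) Δ Y)) − Y)' − Y)' Δ Z = {5,12}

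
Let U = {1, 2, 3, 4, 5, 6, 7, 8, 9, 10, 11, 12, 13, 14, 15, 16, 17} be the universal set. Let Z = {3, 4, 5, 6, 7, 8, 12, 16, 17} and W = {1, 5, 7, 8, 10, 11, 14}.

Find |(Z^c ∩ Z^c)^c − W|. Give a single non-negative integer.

Z^c = {1, 2, 9, 10, 11, 13, 14, 15}
Z^c ∩ Z^c = {1, 2, 9, 10, 11, 13, 14, 15}
(Z^c ∩ Z^c)^c = {3, 4, 5, 6, 7, 8, 12, 16, 17}
(Z^c ∩ Z^c)^c − W = {3, 4, 6, 12, 16, 17}
|(Z^c ∩ Z^c)^c − W| = 6

6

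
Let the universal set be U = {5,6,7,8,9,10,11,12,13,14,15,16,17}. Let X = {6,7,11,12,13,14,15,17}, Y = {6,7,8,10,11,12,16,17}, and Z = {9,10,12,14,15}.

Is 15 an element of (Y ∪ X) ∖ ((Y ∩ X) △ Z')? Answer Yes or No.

15 ∉ Y and 15 ∈ X, so 15 ∈ Y ∪ X
15 ∉ Y and 15 ∈ X, so 15 ∉ Y ∩ X
15 ∈ Z, so 15 ∉ Z'
15 ∉ (Y ∩ X) and 15 ∉ Z', so 15 ∉ (Y ∩ X) △ Z'
15 ∈ (Y ∪ X) and 15 ∉ ((Y ∩ X) △ Z'), so 15 ∈ (Y ∪ X) ∖ ((Y ∩ X) △ Z')

Yes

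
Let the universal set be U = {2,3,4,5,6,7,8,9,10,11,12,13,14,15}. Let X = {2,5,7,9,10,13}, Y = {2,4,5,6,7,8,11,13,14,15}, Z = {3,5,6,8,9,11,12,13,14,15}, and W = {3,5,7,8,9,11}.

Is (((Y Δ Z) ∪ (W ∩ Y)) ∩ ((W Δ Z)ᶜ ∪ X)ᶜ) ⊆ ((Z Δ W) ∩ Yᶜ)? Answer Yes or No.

Yes

Y Δ Z = {2,3,4,7,9,12}
W ∩ Y = {5,7,8,11}
(Y Δ Z) ∪ (W ∩ Y) = {2,3,4,5,7,8,9,11,12}
W Δ Z = {6,7,12,13,14,15}
(W Δ Z)ᶜ = {2,3,4,5,8,9,10,11}
(W Δ Z)ᶜ ∪ X = {2,3,4,5,7,8,9,10,11,13}
((W Δ Z)ᶜ ∪ X)ᶜ = {6,12,14,15}
((Y Δ Z) ∪ (W ∩ Y)) ∩ ((W Δ Z)ᶜ ∪ X)ᶜ = {12}
Z Δ W = {6,7,12,13,14,15}
Yᶜ = {3,9,10,12}
(Z Δ W) ∩ Yᶜ = {12}
Every element of {12} is in {12}, so ((Y Δ Z) ∪ (W ∩ Y)) ∩ ((W Δ Z)ᶜ ∪ X)ᶜ ⊆ (Z Δ W) ∩ Yᶜ.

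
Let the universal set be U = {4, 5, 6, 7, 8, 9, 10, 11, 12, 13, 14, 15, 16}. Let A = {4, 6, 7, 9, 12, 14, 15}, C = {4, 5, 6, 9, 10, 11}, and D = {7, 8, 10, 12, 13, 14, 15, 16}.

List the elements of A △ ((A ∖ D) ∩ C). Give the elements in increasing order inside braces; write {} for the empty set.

{7, 12, 14, 15}

A ∖ D = {4, 6, 9}
(A ∖ D) ∩ C = {4, 6, 9}
A △ ((A ∖ D) ∩ C) = {7, 12, 14, 15}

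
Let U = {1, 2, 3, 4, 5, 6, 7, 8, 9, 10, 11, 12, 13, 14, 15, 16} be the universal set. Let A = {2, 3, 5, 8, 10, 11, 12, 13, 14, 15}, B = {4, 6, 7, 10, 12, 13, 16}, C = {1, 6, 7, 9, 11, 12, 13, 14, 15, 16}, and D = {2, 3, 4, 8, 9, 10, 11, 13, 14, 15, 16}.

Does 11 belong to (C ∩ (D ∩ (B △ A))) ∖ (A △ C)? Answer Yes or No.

11 ∉ B and 11 ∈ A, so 11 ∈ B △ A
11 ∈ D and 11 ∈ (B △ A), so 11 ∈ D ∩ (B △ A)
11 ∈ C and 11 ∈ (D ∩ (B △ A)), so 11 ∈ C ∩ (D ∩ (B △ A))
11 ∈ A and 11 ∈ C, so 11 ∉ A △ C
11 ∈ (C ∩ (D ∩ (B △ A))) and 11 ∉ (A △ C), so 11 ∈ (C ∩ (D ∩ (B △ A))) ∖ (A △ C)

Yes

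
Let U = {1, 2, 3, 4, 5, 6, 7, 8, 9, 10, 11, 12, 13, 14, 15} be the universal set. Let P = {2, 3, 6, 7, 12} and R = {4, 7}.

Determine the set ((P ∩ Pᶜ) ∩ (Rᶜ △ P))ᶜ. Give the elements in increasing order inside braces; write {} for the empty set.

{1, 2, 3, 4, 5, 6, 7, 8, 9, 10, 11, 12, 13, 14, 15}

Pᶜ = {1, 4, 5, 8, 9, 10, 11, 13, 14, 15}
P ∩ Pᶜ = {}
Rᶜ = {1, 2, 3, 5, 6, 8, 9, 10, 11, 12, 13, 14, 15}
Rᶜ △ P = {1, 5, 7, 8, 9, 10, 11, 13, 14, 15}
(P ∩ Pᶜ) ∩ (Rᶜ △ P) = {}
((P ∩ Pᶜ) ∩ (Rᶜ △ P))ᶜ = {1, 2, 3, 4, 5, 6, 7, 8, 9, 10, 11, 12, 13, 14, 15}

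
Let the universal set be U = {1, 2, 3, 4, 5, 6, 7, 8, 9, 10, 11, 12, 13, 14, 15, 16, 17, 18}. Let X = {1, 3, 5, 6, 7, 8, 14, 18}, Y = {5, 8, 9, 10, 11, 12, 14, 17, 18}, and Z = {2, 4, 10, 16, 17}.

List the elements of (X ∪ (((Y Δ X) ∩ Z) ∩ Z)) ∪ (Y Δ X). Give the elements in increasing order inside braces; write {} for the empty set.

{1, 3, 5, 6, 7, 8, 9, 10, 11, 12, 14, 17, 18}

Y Δ X = {1, 3, 6, 7, 9, 10, 11, 12, 17}
(Y Δ X) ∩ Z = {10, 17}
((Y Δ X) ∩ Z) ∩ Z = {10, 17}
X ∪ (((Y Δ X) ∩ Z) ∩ Z) = {1, 3, 5, 6, 7, 8, 10, 14, 17, 18}
(X ∪ (((Y Δ X) ∩ Z) ∩ Z)) ∪ (Y Δ X) = {1, 3, 5, 6, 7, 8, 9, 10, 11, 12, 14, 17, 18}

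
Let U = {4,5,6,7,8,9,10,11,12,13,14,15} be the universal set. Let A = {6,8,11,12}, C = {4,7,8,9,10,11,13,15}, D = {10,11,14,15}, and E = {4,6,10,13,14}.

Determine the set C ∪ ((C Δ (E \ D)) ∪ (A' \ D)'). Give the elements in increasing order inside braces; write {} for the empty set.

{4,6,7,8,9,10,11,12,13,14,15}

E \ D = {4,6,13}
C Δ (E \ D) = {6,7,8,9,10,11,15}
A' = {4,5,7,9,10,13,14,15}
A' \ D = {4,5,7,9,13}
(A' \ D)' = {6,8,10,11,12,14,15}
(C Δ (E \ D)) ∪ (A' \ D)' = {6,7,8,9,10,11,12,14,15}
C ∪ ((C Δ (E \ D)) ∪ (A' \ D)') = {4,6,7,8,9,10,11,12,13,14,15}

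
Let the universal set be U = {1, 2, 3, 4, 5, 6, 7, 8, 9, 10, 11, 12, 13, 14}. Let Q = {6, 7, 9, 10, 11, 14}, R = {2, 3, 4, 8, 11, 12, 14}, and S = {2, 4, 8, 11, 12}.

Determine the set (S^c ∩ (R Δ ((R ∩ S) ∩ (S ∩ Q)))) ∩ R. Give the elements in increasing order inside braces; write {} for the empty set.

S^c = {1, 3, 5, 6, 7, 9, 10, 13, 14}
R ∩ S = {2, 4, 8, 11, 12}
S ∩ Q = {11}
(R ∩ S) ∩ (S ∩ Q) = {11}
R Δ ((R ∩ S) ∩ (S ∩ Q)) = {2, 3, 4, 8, 12, 14}
S^c ∩ (R Δ ((R ∩ S) ∩ (S ∩ Q))) = {3, 14}
(S^c ∩ (R Δ ((R ∩ S) ∩ (S ∩ Q)))) ∩ R = {3, 14}

{3, 14}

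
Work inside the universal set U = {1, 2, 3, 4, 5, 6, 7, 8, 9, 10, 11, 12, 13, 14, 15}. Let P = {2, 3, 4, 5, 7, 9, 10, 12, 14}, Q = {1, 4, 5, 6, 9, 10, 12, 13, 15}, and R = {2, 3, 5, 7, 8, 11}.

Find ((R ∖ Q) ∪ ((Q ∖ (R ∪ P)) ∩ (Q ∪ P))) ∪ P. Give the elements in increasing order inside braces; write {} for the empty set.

{1, 2, 3, 4, 5, 6, 7, 8, 9, 10, 11, 12, 13, 14, 15}

R ∖ Q = {2, 3, 7, 8, 11}
R ∪ P = {2, 3, 4, 5, 7, 8, 9, 10, 11, 12, 14}
Q ∖ (R ∪ P) = {1, 6, 13, 15}
Q ∪ P = {1, 2, 3, 4, 5, 6, 7, 9, 10, 12, 13, 14, 15}
(Q ∖ (R ∪ P)) ∩ (Q ∪ P) = {1, 6, 13, 15}
(R ∖ Q) ∪ ((Q ∖ (R ∪ P)) ∩ (Q ∪ P)) = {1, 2, 3, 6, 7, 8, 11, 13, 15}
((R ∖ Q) ∪ ((Q ∖ (R ∪ P)) ∩ (Q ∪ P))) ∪ P = {1, 2, 3, 4, 5, 6, 7, 8, 9, 10, 11, 12, 13, 14, 15}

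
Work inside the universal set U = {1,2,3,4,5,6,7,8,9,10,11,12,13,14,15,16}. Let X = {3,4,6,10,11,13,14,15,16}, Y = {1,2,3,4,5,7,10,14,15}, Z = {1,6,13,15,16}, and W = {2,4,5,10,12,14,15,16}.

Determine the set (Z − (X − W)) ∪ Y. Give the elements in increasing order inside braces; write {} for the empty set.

{1,2,3,4,5,7,10,14,15,16}

X − W = {3,6,11,13}
Z − (X − W) = {1,15,16}
(Z − (X − W)) ∪ Y = {1,2,3,4,5,7,10,14,15,16}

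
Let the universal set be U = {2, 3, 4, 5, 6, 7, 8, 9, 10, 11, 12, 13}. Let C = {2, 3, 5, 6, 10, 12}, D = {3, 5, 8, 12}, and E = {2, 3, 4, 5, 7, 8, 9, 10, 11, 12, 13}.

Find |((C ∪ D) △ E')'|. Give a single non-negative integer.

C ∪ D = {2, 3, 5, 6, 8, 10, 12}
E' = {6}
(C ∪ D) △ E' = {2, 3, 5, 8, 10, 12}
((C ∪ D) △ E')' = {4, 6, 7, 9, 11, 13}
|((C ∪ D) △ E')'| = 6

6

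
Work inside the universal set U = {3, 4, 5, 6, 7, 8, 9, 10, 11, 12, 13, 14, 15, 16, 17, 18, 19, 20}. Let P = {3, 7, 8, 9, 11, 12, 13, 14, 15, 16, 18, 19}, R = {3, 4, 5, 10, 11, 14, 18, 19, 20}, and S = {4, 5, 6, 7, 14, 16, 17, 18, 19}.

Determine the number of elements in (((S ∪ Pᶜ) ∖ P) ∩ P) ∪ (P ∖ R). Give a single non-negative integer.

7

Pᶜ = {4, 5, 6, 10, 17, 20}
S ∪ Pᶜ = {4, 5, 6, 7, 10, 14, 16, 17, 18, 19, 20}
(S ∪ Pᶜ) ∖ P = {4, 5, 6, 10, 17, 20}
((S ∪ Pᶜ) ∖ P) ∩ P = {}
P ∖ R = {7, 8, 9, 12, 13, 15, 16}
(((S ∪ Pᶜ) ∖ P) ∩ P) ∪ (P ∖ R) = {7, 8, 9, 12, 13, 15, 16}
|(((S ∪ Pᶜ) ∖ P) ∩ P) ∪ (P ∖ R)| = 7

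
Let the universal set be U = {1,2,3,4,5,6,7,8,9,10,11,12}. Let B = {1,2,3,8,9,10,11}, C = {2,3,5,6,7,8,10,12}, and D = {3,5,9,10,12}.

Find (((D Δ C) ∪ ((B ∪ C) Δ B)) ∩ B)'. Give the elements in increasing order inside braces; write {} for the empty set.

D Δ C = {2,6,7,8,9}
B ∪ C = {1,2,3,5,6,7,8,9,10,11,12}
(B ∪ C) Δ B = {5,6,7,12}
(D Δ C) ∪ ((B ∪ C) Δ B) = {2,5,6,7,8,9,12}
((D Δ C) ∪ ((B ∪ C) Δ B)) ∩ B = {2,8,9}
(((D Δ C) ∪ ((B ∪ C) Δ B)) ∩ B)' = {1,3,4,5,6,7,10,11,12}

{1,3,4,5,6,7,10,11,12}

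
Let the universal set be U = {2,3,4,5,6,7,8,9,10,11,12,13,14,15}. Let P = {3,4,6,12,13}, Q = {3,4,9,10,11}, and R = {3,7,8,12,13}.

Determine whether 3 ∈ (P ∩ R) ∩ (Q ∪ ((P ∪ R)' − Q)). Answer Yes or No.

Yes

3 ∈ P and 3 ∈ R, so 3 ∈ P ∩ R
3 ∈ P and 3 ∈ R, so 3 ∈ P ∪ R
3 ∉ (P ∪ R)' since 3 ∈ (P ∪ R)
3 ∉ (P ∪ R)' and 3 ∈ Q, so 3 ∉ (P ∪ R)' − Q
3 ∈ Q and 3 ∉ ((P ∪ R)' − Q), so 3 ∈ Q ∪ ((P ∪ R)' − Q)
3 ∈ (P ∩ R) and 3 ∈ (Q ∪ ((P ∪ R)' − Q)), so 3 ∈ (P ∩ R) ∩ (Q ∪ ((P ∪ R)' − Q))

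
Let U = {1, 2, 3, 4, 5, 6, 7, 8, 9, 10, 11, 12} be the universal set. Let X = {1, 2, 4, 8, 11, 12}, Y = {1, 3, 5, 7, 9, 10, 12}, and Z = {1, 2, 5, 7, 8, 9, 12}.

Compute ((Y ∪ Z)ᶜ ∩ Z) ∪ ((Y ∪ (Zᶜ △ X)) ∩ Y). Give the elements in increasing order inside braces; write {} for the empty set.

Y ∪ Z = {1, 2, 3, 5, 7, 8, 9, 10, 12}
(Y ∪ Z)ᶜ = {4, 6, 11}
(Y ∪ Z)ᶜ ∩ Z = {}
Zᶜ = {3, 4, 6, 10, 11}
Zᶜ △ X = {1, 2, 3, 6, 8, 10, 12}
Y ∪ (Zᶜ △ X) = {1, 2, 3, 5, 6, 7, 8, 9, 10, 12}
(Y ∪ (Zᶜ △ X)) ∩ Y = {1, 3, 5, 7, 9, 10, 12}
((Y ∪ Z)ᶜ ∩ Z) ∪ ((Y ∪ (Zᶜ △ X)) ∩ Y) = {1, 3, 5, 7, 9, 10, 12}

{1, 3, 5, 7, 9, 10, 12}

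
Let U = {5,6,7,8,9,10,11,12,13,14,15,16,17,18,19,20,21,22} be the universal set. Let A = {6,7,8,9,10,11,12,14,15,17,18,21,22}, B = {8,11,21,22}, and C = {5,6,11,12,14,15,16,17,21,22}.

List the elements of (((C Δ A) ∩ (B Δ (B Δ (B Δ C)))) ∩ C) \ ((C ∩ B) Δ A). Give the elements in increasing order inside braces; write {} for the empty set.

C Δ A = {5,7,8,9,10,16,18}
B Δ C = {5,6,8,12,14,15,16,17}
B Δ (B Δ C) = {5,6,11,12,14,15,16,17,21,22}
B Δ (B Δ (B Δ C)) = {5,6,8,12,14,15,16,17}
(C Δ A) ∩ (B Δ (B Δ (B Δ C))) = {5,8,16}
((C Δ A) ∩ (B Δ (B Δ (B Δ C)))) ∩ C = {5,16}
C ∩ B = {11,21,22}
(C ∩ B) Δ A = {6,7,8,9,10,12,14,15,17,18}
(((C Δ A) ∩ (B Δ (B Δ (B Δ C)))) ∩ C) \ ((C ∩ B) Δ A) = {5,16}

{5,16}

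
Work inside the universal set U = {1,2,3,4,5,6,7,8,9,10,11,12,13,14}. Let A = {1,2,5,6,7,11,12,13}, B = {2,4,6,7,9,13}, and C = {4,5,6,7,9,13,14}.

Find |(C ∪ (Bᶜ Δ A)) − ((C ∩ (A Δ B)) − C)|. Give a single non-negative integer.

Bᶜ = {1,3,5,8,10,11,12,14}
Bᶜ Δ A = {2,3,6,7,8,10,13,14}
C ∪ (Bᶜ Δ A) = {2,3,4,5,6,7,8,9,10,13,14}
A Δ B = {1,4,5,9,11,12}
C ∩ (A Δ B) = {4,5,9}
(C ∩ (A Δ B)) − C = {}
(C ∪ (Bᶜ Δ A)) − ((C ∩ (A Δ B)) − C) = {2,3,4,5,6,7,8,9,10,13,14}
|(C ∪ (Bᶜ Δ A)) − ((C ∩ (A Δ B)) − C)| = 11

11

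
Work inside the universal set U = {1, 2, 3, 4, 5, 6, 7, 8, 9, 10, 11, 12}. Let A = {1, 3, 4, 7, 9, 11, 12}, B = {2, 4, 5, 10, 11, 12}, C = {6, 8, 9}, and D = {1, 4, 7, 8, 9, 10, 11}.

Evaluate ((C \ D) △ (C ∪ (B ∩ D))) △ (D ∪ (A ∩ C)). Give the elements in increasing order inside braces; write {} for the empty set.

{1, 7}

C \ D = {6}
B ∩ D = {4, 10, 11}
C ∪ (B ∩ D) = {4, 6, 8, 9, 10, 11}
(C \ D) △ (C ∪ (B ∩ D)) = {4, 8, 9, 10, 11}
A ∩ C = {9}
D ∪ (A ∩ C) = {1, 4, 7, 8, 9, 10, 11}
((C \ D) △ (C ∪ (B ∩ D))) △ (D ∪ (A ∩ C)) = {1, 7}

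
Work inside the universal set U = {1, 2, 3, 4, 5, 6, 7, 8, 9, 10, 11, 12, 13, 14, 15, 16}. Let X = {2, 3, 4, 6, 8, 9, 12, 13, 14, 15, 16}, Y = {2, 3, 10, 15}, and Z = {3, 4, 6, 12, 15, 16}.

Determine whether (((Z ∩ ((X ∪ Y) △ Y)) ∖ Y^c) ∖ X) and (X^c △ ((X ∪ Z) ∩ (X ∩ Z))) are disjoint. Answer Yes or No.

X ∪ Y = {2, 3, 4, 6, 8, 9, 10, 12, 13, 14, 15, 16}
(X ∪ Y) △ Y = {4, 6, 8, 9, 12, 13, 14, 16}
Z ∩ ((X ∪ Y) △ Y) = {4, 6, 12, 16}
Y^c = {1, 4, 5, 6, 7, 8, 9, 11, 12, 13, 14, 16}
(Z ∩ ((X ∪ Y) △ Y)) ∖ Y^c = {}
((Z ∩ ((X ∪ Y) △ Y)) ∖ Y^c) ∖ X = {}
X^c = {1, 5, 7, 10, 11}
X ∪ Z = {2, 3, 4, 6, 8, 9, 12, 13, 14, 15, 16}
X ∩ Z = {3, 4, 6, 12, 15, 16}
(X ∪ Z) ∩ (X ∩ Z) = {3, 4, 6, 12, 15, 16}
X^c △ ((X ∪ Z) ∩ (X ∩ Z)) = {1, 3, 4, 5, 6, 7, 10, 11, 12, 15, 16}
{} and {1, 3, 4, 5, 6, 7, 10, 11, 12, 15, 16} share no elements.

Yes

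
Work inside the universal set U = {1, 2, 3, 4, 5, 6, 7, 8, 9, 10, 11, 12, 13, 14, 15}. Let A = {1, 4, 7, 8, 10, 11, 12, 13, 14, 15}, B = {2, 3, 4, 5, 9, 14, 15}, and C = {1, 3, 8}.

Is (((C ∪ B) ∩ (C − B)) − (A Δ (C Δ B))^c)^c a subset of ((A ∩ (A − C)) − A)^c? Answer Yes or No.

C ∪ B = {1, 2, 3, 4, 5, 8, 9, 14, 15}
C − B = {1, 8}
(C ∪ B) ∩ (C − B) = {1, 8}
C Δ B = {1, 2, 4, 5, 8, 9, 14, 15}
A Δ (C Δ B) = {2, 5, 7, 9, 10, 11, 12, 13}
(A Δ (C Δ B))^c = {1, 3, 4, 6, 8, 14, 15}
((C ∪ B) ∩ (C − B)) − (A Δ (C Δ B))^c = {}
(((C ∪ B) ∩ (C − B)) − (A Δ (C Δ B))^c)^c = {1, 2, 3, 4, 5, 6, 7, 8, 9, 10, 11, 12, 13, 14, 15}
A − C = {4, 7, 10, 11, 12, 13, 14, 15}
A ∩ (A − C) = {4, 7, 10, 11, 12, 13, 14, 15}
(A ∩ (A − C)) − A = {}
((A ∩ (A − C)) − A)^c = {1, 2, 3, 4, 5, 6, 7, 8, 9, 10, 11, 12, 13, 14, 15}
Every element of {1, 2, 3, 4, 5, 6, 7, 8, 9, 10, 11, 12, 13, 14, 15} is in {1, 2, 3, 4, 5, 6, 7, 8, 9, 10, 11, 12, 13, 14, 15}, so (((C ∪ B) ∩ (C − B)) − (A Δ (C Δ B))^c)^c ⊆ ((A ∩ (A − C)) − A)^c.

Yes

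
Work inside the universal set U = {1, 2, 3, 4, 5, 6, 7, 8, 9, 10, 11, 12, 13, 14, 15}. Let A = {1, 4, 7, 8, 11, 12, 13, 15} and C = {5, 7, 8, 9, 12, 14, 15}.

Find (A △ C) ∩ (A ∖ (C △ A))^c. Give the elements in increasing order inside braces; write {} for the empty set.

A △ C = {1, 4, 5, 9, 11, 13, 14}
C △ A = {1, 4, 5, 9, 11, 13, 14}
A ∖ (C △ A) = {7, 8, 12, 15}
(A ∖ (C △ A))^c = {1, 2, 3, 4, 5, 6, 9, 10, 11, 13, 14}
(A △ C) ∩ (A ∖ (C △ A))^c = {1, 4, 5, 9, 11, 13, 14}

{1, 4, 5, 9, 11, 13, 14}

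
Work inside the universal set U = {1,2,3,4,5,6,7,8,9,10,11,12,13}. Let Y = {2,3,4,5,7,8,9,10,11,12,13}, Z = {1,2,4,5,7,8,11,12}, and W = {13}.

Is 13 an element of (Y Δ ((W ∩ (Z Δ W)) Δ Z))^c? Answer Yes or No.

13 ∉ Z and 13 ∈ W, so 13 ∈ Z Δ W
13 ∈ W and 13 ∈ (Z Δ W), so 13 ∈ W ∩ (Z Δ W)
13 ∈ (W ∩ (Z Δ W)) and 13 ∉ Z, so 13 ∈ (W ∩ (Z Δ W)) Δ Z
13 ∈ Y and 13 ∈ ((W ∩ (Z Δ W)) Δ Z), so 13 ∉ Y Δ ((W ∩ (Z Δ W)) Δ Z)
13 ∈ (Y Δ ((W ∩ (Z Δ W)) Δ Z))^c since 13 ∉ (Y Δ ((W ∩ (Z Δ W)) Δ Z))

Yes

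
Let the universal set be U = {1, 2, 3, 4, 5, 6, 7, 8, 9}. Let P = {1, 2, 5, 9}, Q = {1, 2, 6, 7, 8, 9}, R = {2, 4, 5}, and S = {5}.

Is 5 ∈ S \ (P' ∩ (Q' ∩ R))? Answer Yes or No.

5 ∈ P, so 5 ∉ P'
5 ∉ Q, so 5 ∈ Q'
5 ∈ Q' and 5 ∈ R, so 5 ∈ Q' ∩ R
5 ∉ P' and 5 ∈ (Q' ∩ R), so 5 ∉ P' ∩ (Q' ∩ R)
5 ∈ S and 5 ∉ (P' ∩ (Q' ∩ R)), so 5 ∈ S \ (P' ∩ (Q' ∩ R))

Yes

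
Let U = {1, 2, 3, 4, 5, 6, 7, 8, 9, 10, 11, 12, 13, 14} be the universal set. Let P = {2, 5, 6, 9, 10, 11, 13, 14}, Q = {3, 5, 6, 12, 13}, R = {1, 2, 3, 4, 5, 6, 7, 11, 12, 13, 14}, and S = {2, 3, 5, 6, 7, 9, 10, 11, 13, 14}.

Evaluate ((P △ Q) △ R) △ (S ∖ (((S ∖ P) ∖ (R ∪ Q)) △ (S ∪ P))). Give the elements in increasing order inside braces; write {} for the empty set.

{1, 4, 5, 6, 7, 9, 10, 13}

P △ Q = {2, 3, 9, 10, 11, 12, 14}
(P △ Q) △ R = {1, 4, 5, 6, 7, 9, 10, 13}
S ∖ P = {3, 7}
R ∪ Q = {1, 2, 3, 4, 5, 6, 7, 11, 12, 13, 14}
(S ∖ P) ∖ (R ∪ Q) = {}
S ∪ P = {2, 3, 5, 6, 7, 9, 10, 11, 13, 14}
((S ∖ P) ∖ (R ∪ Q)) △ (S ∪ P) = {2, 3, 5, 6, 7, 9, 10, 11, 13, 14}
S ∖ (((S ∖ P) ∖ (R ∪ Q)) △ (S ∪ P)) = {}
((P △ Q) △ R) △ (S ∖ (((S ∖ P) ∖ (R ∪ Q)) △ (S ∪ P))) = {1, 4, 5, 6, 7, 9, 10, 13}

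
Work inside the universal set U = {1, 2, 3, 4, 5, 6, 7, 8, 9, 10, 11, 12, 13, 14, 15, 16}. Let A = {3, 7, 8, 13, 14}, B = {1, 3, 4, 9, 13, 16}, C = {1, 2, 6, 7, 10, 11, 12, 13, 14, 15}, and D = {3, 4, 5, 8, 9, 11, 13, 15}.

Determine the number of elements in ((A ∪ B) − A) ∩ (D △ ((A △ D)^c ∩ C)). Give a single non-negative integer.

3

A ∪ B = {1, 3, 4, 7, 8, 9, 13, 14, 16}
(A ∪ B) − A = {1, 4, 9, 16}
A △ D = {4, 5, 7, 9, 11, 14, 15}
(A △ D)^c = {1, 2, 3, 6, 8, 10, 12, 13, 16}
(A △ D)^c ∩ C = {1, 2, 6, 10, 12, 13}
D △ ((A △ D)^c ∩ C) = {1, 2, 3, 4, 5, 6, 8, 9, 10, 11, 12, 15}
((A ∪ B) − A) ∩ (D △ ((A △ D)^c ∩ C)) = {1, 4, 9}
|((A ∪ B) − A) ∩ (D △ ((A △ D)^c ∩ C))| = 3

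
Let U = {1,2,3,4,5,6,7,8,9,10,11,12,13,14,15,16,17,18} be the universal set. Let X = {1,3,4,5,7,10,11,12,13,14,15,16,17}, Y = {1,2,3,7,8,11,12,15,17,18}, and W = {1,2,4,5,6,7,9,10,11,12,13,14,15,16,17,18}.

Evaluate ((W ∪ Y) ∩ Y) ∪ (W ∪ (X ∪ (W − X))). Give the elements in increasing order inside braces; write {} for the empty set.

W ∪ Y = {1,2,3,4,5,6,7,8,9,10,11,12,13,14,15,16,17,18}
(W ∪ Y) ∩ Y = {1,2,3,7,8,11,12,15,17,18}
W − X = {2,6,9,18}
X ∪ (W − X) = {1,2,3,4,5,6,7,9,10,11,12,13,14,15,16,17,18}
W ∪ (X ∪ (W − X)) = {1,2,3,4,5,6,7,9,10,11,12,13,14,15,16,17,18}
((W ∪ Y) ∩ Y) ∪ (W ∪ (X ∪ (W − X))) = {1,2,3,4,5,6,7,8,9,10,11,12,13,14,15,16,17,18}

{1,2,3,4,5,6,7,8,9,10,11,12,13,14,15,16,17,18}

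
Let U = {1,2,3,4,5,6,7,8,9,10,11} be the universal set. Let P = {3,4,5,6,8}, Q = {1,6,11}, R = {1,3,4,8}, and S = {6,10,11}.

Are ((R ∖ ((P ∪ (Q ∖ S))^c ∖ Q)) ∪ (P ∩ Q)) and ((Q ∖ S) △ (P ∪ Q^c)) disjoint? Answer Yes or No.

Q ∖ S = {1}
P ∪ (Q ∖ S) = {1,3,4,5,6,8}
(P ∪ (Q ∖ S))^c = {2,7,9,10,11}
(P ∪ (Q ∖ S))^c ∖ Q = {2,7,9,10}
R ∖ ((P ∪ (Q ∖ S))^c ∖ Q) = {1,3,4,8}
P ∩ Q = {6}
(R ∖ ((P ∪ (Q ∖ S))^c ∖ Q)) ∪ (P ∩ Q) = {1,3,4,6,8}
Q^c = {2,3,4,5,7,8,9,10}
P ∪ Q^c = {2,3,4,5,6,7,8,9,10}
(Q ∖ S) △ (P ∪ Q^c) = {1,2,3,4,5,6,7,8,9,10}
1 lies in both, so they are not disjoint.

No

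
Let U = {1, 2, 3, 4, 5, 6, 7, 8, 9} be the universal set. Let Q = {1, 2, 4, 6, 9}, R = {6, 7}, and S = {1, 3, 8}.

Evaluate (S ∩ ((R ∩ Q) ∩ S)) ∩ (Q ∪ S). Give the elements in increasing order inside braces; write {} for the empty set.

R ∩ Q = {6}
(R ∩ Q) ∩ S = {}
S ∩ ((R ∩ Q) ∩ S) = {}
Q ∪ S = {1, 2, 3, 4, 6, 8, 9}
(S ∩ ((R ∩ Q) ∩ S)) ∩ (Q ∪ S) = {}

{}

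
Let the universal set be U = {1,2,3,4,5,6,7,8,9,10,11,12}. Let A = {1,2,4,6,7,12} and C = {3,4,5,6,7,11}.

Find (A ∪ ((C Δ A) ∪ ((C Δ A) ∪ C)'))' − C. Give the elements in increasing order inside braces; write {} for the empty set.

{}

C Δ A = {1,2,3,5,11,12}
(C Δ A) ∪ C = {1,2,3,4,5,6,7,11,12}
((C Δ A) ∪ C)' = {8,9,10}
(C Δ A) ∪ ((C Δ A) ∪ C)' = {1,2,3,5,8,9,10,11,12}
A ∪ ((C Δ A) ∪ ((C Δ A) ∪ C)') = {1,2,3,4,5,6,7,8,9,10,11,12}
(A ∪ ((C Δ A) ∪ ((C Δ A) ∪ C)'))' = {}
(A ∪ ((C Δ A) ∪ ((C Δ A) ∪ C)'))' − C = {}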